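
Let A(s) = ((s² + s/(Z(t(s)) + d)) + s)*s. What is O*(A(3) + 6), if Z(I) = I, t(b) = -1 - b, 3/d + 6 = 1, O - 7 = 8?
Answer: 13815/23 ≈ 600.65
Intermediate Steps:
O = 15 (O = 7 + 8 = 15)
d = -⅗ (d = 3/(-6 + 1) = 3/(-5) = 3*(-⅕) = -⅗ ≈ -0.60000)
A(s) = s*(s + s² + s/(-8/5 - s)) (A(s) = ((s² + s/((-1 - s) - ⅗)) + s)*s = ((s² + s/(-8/5 - s)) + s)*s = (s + s² + s/(-8/5 - s))*s = s*(s + s² + s/(-8/5 - s)))
O*(A(3) + 6) = 15*(3²*(3 + 5*3² + 13*3)/(8 + 5*3) + 6) = 15*(9*(3 + 5*9 + 39)/(8 + 15) + 6) = 15*(9*(3 + 45 + 39)/23 + 6) = 15*(9*(1/23)*87 + 6) = 15*(783/23 + 6) = 15*(921/23) = 13815/23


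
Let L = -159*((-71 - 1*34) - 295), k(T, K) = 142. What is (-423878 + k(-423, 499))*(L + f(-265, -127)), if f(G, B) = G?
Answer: -26837319560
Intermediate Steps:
L = 63600 (L = -159*((-71 - 34) - 295) = -159*(-105 - 295) = -159*(-400) = 63600)
(-423878 + k(-423, 499))*(L + f(-265, -127)) = (-423878 + 142)*(63600 - 265) = -423736*63335 = -26837319560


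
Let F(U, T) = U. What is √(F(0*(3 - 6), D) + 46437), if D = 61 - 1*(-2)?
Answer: √46437 ≈ 215.49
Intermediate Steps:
D = 63 (D = 61 + 2 = 63)
√(F(0*(3 - 6), D) + 46437) = √(0*(3 - 6) + 46437) = √(0*(-3) + 46437) = √(0 + 46437) = √46437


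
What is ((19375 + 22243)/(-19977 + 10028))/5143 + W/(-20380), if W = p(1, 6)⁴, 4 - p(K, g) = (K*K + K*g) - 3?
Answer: -41618/51167707 ≈ -0.00081336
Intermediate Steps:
p(K, g) = 7 - K² - K*g (p(K, g) = 4 - ((K*K + K*g) - 3) = 4 - ((K² + K*g) - 3) = 4 - (-3 + K² + K*g) = 4 + (3 - K² - K*g) = 7 - K² - K*g)
W = 0 (W = (7 - 1*1² - 1*1*6)⁴ = (7 - 1*1 - 6)⁴ = (7 - 1 - 6)⁴ = 0⁴ = 0)
((19375 + 22243)/(-19977 + 10028))/5143 + W/(-20380) = ((19375 + 22243)/(-19977 + 10028))/5143 + 0/(-20380) = (41618/(-9949))*(1/5143) + 0*(-1/20380) = (41618*(-1/9949))*(1/5143) + 0 = -41618/9949*1/5143 + 0 = -41618/51167707 + 0 = -41618/51167707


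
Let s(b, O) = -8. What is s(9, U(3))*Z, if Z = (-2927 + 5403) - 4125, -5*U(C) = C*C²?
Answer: 13192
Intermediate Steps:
U(C) = -C³/5 (U(C) = -C*C²/5 = -C³/5)
Z = -1649 (Z = 2476 - 4125 = -1649)
s(9, U(3))*Z = -8*(-1649) = 13192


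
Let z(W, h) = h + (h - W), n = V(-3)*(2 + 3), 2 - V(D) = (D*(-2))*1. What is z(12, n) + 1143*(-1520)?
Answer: -1737412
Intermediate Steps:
V(D) = 2 + 2*D (V(D) = 2 - D*(-2) = 2 - (-2*D) = 2 - (-2)*D = 2 + 2*D)
n = -20 (n = (2 + 2*(-3))*(2 + 3) = (2 - 6)*5 = -4*5 = -20)
z(W, h) = -W + 2*h
z(12, n) + 1143*(-1520) = (-1*12 + 2*(-20)) + 1143*(-1520) = (-12 - 40) - 1737360 = -52 - 1737360 = -1737412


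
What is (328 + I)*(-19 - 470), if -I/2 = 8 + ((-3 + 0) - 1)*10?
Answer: -191688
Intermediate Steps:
I = 64 (I = -2*(8 + ((-3 + 0) - 1)*10) = -2*(8 + (-3 - 1)*10) = -2*(8 - 4*10) = -2*(8 - 40) = -2*(-32) = 64)
(328 + I)*(-19 - 470) = (328 + 64)*(-19 - 470) = 392*(-489) = -191688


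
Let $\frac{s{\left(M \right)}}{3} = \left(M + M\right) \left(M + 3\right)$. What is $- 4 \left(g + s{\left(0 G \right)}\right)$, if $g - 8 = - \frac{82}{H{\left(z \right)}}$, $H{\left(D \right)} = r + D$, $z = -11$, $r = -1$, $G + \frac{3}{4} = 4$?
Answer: $- \frac{178}{3} \approx -59.333$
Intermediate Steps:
$G = \frac{13}{4}$ ($G = - \frac{3}{4} + 4 = \frac{13}{4} \approx 3.25$)
$H{\left(D \right)} = -1 + D$
$g = \frac{89}{6}$ ($g = 8 - \frac{82}{-1 - 11} = 8 - \frac{82}{-12} = 8 - - \frac{41}{6} = 8 + \frac{41}{6} = \frac{89}{6} \approx 14.833$)
$s{\left(M \right)} = 6 M \left(3 + M\right)$ ($s{\left(M \right)} = 3 \left(M + M\right) \left(M + 3\right) = 3 \cdot 2 M \left(3 + M\right) = 6 M \left(3 + M\right)$)
$- 4 \left(g + s{\left(0 G \right)}\right) = - 4 \left(\frac{89}{6} + 6 \cdot 0 \cdot \frac{13}{4} \left(3 + 0 \cdot \frac{13}{4}\right)\right) = - 4 \left(\frac{89}{6} + 6 \cdot 0 \left(3 + 0\right)\right) = - 4 \left(\frac{89}{6} + 6 \cdot 0 \cdot 3\right) = - 4 \left(\frac{89}{6} + 0\right) = \left(-4\right) \frac{89}{6} = - \frac{178}{3}$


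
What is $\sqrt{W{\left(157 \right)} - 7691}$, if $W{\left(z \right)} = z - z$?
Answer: $i \sqrt{7691} \approx 87.698 i$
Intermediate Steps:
$W{\left(z \right)} = 0$
$\sqrt{W{\left(157 \right)} - 7691} = \sqrt{0 - 7691} = \sqrt{-7691} = i \sqrt{7691}$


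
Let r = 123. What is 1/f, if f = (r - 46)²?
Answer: 1/5929 ≈ 0.00016866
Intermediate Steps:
f = 5929 (f = (123 - 46)² = 77² = 5929)
1/f = 1/5929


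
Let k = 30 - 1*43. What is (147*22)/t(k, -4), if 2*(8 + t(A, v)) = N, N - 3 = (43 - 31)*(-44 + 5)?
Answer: -6468/481 ≈ -13.447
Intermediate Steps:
N = -465 (N = 3 + (43 - 31)*(-44 + 5) = 3 + 12*(-39) = 3 - 468 = -465)
k = -13 (k = 30 - 43 = -13)
t(A, v) = -481/2 (t(A, v) = -8 + (½)*(-465) = -8 - 465/2 = -481/2)
(147*22)/t(k, -4) = (147*22)/(-481/2) = 3234*(-2/481) = -6468/481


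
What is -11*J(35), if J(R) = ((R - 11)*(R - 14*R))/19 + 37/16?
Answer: 1914187/304 ≈ 6296.7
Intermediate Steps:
J(R) = 37/16 - 13*R*(-11 + R)/19 (J(R) = ((-11 + R)*(-13*R))*(1/19) + 37*(1/16) = -13*R*(-11 + R)*(1/19) + 37/16 = -13*R*(-11 + R)/19 + 37/16 = 37/16 - 13*R*(-11 + R)/19)
-11*J(35) = -11*(37/16 - 13/19*35² + (143/19)*35) = -11*(37/16 - 13/19*1225 + 5005/19) = -11*(37/16 - 15925/19 + 5005/19) = -11*(-174017/304) = 1914187/304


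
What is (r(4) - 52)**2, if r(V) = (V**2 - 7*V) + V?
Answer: 3600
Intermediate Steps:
r(V) = V**2 - 6*V
(r(4) - 52)**2 = (4*(-6 + 4) - 52)**2 = (4*(-2) - 52)**2 = (-8 - 52)**2 = (-60)**2 = 3600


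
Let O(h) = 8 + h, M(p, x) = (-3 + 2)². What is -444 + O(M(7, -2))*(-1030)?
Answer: -9714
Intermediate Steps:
M(p, x) = 1 (M(p, x) = (-1)² = 1)
-444 + O(M(7, -2))*(-1030) = -444 + (8 + 1)*(-1030) = -444 + 9*(-1030) = -444 - 9270 = -9714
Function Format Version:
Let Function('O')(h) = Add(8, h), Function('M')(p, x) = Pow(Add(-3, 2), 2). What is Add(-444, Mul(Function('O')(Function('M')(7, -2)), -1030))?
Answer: -9714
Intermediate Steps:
Function('M')(p, x) = 1 (Function('M')(p, x) = Pow(-1, 2) = 1)
Add(-444, Mul(Function('O')(Function('M')(7, -2)), -1030)) = Add(-444, Mul(Add(8, 1), -1030)) = Add(-444, Mul(9, -1030)) = Add(-444, -9270) = -9714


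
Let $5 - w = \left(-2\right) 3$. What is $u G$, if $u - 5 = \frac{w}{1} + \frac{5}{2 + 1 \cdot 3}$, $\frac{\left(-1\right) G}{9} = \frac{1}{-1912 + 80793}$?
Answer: $- \frac{153}{78881} \approx -0.0019396$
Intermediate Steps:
$w = 11$ ($w = 5 - \left(-2\right) 3 = 5 - -6 = 5 + 6 = 11$)
$G = - \frac{9}{78881}$ ($G = - \frac{9}{-1912 + 80793} = - \frac{9}{78881} \approx -0.0001141$)
$u = 17$ ($u = 5 + \left(\frac{11}{1} + \frac{5}{2 + 1 \cdot 3}\right) = 5 + \left(11 \cdot 1 + \frac{5}{2 + 3}\right) = 5 + \left(11 + \frac{5}{5}\right) = 5 + \left(11 + 5 \cdot \frac{1}{5}\right) = 5 + \left(11 + 1\right) = 5 + 12 = 17$)
$u G = 17 \left(- \frac{9}{78881}\right) = - \frac{153}{78881}$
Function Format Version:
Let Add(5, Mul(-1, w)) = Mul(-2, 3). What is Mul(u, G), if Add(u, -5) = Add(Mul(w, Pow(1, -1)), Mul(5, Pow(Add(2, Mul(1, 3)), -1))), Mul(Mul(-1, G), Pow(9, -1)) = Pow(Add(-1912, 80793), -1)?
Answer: Rational(-153, 78881) ≈ -0.0019396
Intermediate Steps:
w = 11 (w = Add(5, Mul(-1, Mul(-2, 3))) = Add(5, Mul(-1, -6)) = Add(5, 6) = 11)
G = Rational(-9, 78881) (G = Mul(-9, Pow(Add(-1912, 80793), -1)) = Mul(-9, Pow(78881, -1)) = Mul(-9, Rational(1, 78881)) = Rational(-9, 78881) ≈ -0.00011410)
u = 17 (u = Add(5, Add(Mul(11, Pow(1, -1)), Mul(5, Pow(Add(2, Mul(1, 3)), -1)))) = Add(5, Add(Mul(11, 1), Mul(5, Pow(Add(2, 3), -1)))) = Add(5, Add(11, Mul(5, Pow(5, -1)))) = Add(5, Add(11, Mul(5, Rational(1, 5)))) = Add(5, Add(11, 1)) = Add(5, 12) = 17)
Mul(u, G) = Mul(17, Rational(-9, 78881)) = Rational(-153, 78881)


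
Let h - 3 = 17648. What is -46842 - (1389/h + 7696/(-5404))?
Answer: -1116985715857/23846501 ≈ -46841.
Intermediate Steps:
h = 17651 (h = 3 + 17648 = 17651)
-46842 - (1389/h + 7696/(-5404)) = -46842 - (1389/17651 + 7696/(-5404)) = -46842 - (1389*(1/17651) + 7696*(-1/5404)) = -46842 - (1389/17651 - 1924/1351) = -46842 - 1*(-32083985/23846501) = -46842 + 32083985/23846501 = -1116985715857/23846501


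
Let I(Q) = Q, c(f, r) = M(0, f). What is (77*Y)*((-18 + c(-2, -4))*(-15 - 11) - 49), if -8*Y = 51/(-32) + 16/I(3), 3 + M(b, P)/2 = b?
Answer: -15894725/768 ≈ -20696.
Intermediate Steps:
M(b, P) = -6 + 2*b
c(f, r) = -6 (c(f, r) = -6 + 2*0 = -6 + 0 = -6)
Y = -359/768 (Y = -(51/(-32) + 16/3)/8 = -(51*(-1/32) + 16*(⅓))/8 = -(-51/32 + 16/3)/8 = -⅛*359/96 = -359/768 ≈ -0.46745)
(77*Y)*((-18 + c(-2, -4))*(-15 - 11) - 49) = (77*(-359/768))*((-18 - 6)*(-15 - 11) - 49) = -27643*(-24*(-26) - 49)/768 = -27643*(624 - 49)/768 = -27643/768*575 = -15894725/768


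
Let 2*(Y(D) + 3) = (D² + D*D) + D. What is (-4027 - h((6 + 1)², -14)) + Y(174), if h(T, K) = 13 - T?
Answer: 26369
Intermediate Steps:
Y(D) = -3 + D² + D/2 (Y(D) = -3 + ((D² + D*D) + D)/2 = -3 + ((D² + D²) + D)/2 = -3 + (2*D² + D)/2 = -3 + (D + 2*D²)/2 = -3 + (D² + D/2) = -3 + D² + D/2)
(-4027 - h((6 + 1)², -14)) + Y(174) = (-4027 - (13 - (6 + 1)²)) + (-3 + 174² + (½)*174) = (-4027 - (13 - 1*7²)) + (-3 + 30276 + 87) = (-4027 - (13 - 1*49)) + 30360 = (-4027 - (13 - 49)) + 30360 = (-4027 - 1*(-36)) + 30360 = (-4027 + 36) + 30360 = -3991 + 30360 = 26369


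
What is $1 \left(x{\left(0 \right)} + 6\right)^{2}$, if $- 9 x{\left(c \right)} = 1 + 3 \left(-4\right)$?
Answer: $\frac{4225}{81} \approx 52.161$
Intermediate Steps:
$x{\left(c \right)} = \frac{11}{9}$ ($x{\left(c \right)} = - \frac{1 + 3 \left(-4\right)}{9} = - \frac{1 - 12}{9} = \left(- \frac{1}{9}\right) \left(-11\right) = \frac{11}{9}$)
$1 \left(x{\left(0 \right)} + 6\right)^{2} = 1 \left(\frac{11}{9} + 6\right)^{2} = 1 \left(\frac{65}{9}\right)^{2} = 1 \cdot \frac{4225}{81} = \frac{4225}{81}$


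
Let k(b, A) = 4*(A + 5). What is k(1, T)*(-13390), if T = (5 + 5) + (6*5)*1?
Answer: -2410200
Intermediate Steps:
T = 40 (T = 10 + 30*1 = 10 + 30 = 40)
k(b, A) = 20 + 4*A (k(b, A) = 4*(5 + A) = 20 + 4*A)
k(1, T)*(-13390) = (20 + 4*40)*(-13390) = (20 + 160)*(-13390) = 180*(-13390) = -2410200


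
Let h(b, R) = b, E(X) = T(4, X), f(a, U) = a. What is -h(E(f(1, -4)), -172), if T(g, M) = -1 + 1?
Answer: 0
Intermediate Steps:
T(g, M) = 0
E(X) = 0
-h(E(f(1, -4)), -172) = -1*0 = 0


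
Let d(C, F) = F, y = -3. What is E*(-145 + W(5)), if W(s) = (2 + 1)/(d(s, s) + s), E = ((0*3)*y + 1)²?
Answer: -1447/10 ≈ -144.70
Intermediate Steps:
E = 1 (E = ((0*3)*(-3) + 1)² = (0*(-3) + 1)² = (0 + 1)² = 1² = 1)
W(s) = 3/(2*s) (W(s) = (2 + 1)/(s + s) = 3/((2*s)) = 3*(1/(2*s)) = 3/(2*s))
E*(-145 + W(5)) = 1*(-145 + (3/2)/5) = 1*(-145 + (3/2)*(⅕)) = 1*(-145 + 3/10) = 1*(-1447/10) = -1447/10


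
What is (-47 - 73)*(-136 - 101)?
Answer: 28440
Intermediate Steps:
(-47 - 73)*(-136 - 101) = -120*(-237) = 28440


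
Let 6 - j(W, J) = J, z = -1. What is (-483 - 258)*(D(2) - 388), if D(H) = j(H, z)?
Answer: 282321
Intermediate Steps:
j(W, J) = 6 - J
D(H) = 7 (D(H) = 6 - 1*(-1) = 6 + 1 = 7)
(-483 - 258)*(D(2) - 388) = (-483 - 258)*(7 - 388) = -741*(-381) = 282321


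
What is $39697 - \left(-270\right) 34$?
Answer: $48877$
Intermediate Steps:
$39697 - \left(-270\right) 34 = 39697 - -9180 = 39697 + 9180 = 48877$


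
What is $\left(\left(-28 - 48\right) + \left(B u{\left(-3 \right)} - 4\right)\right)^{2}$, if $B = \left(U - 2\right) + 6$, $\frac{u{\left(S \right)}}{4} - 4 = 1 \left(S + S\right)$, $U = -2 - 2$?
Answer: $6400$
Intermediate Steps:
$U = -4$ ($U = -2 - 2 = -4$)
$u{\left(S \right)} = 16 + 8 S$ ($u{\left(S \right)} = 16 + 4 \cdot 1 \left(S + S\right) = 16 + 4 \cdot 1 \cdot 2 S = 16 + 4 \cdot 2 S = 16 + 8 S$)
$B = 0$ ($B = \left(-4 - 2\right) + 6 = -6 + 6 = 0$)
$\left(\left(-28 - 48\right) + \left(B u{\left(-3 \right)} - 4\right)\right)^{2} = \left(\left(-28 - 48\right) - \left(4 + 0 \left(16 + 8 \left(-3\right)\right)\right)\right)^{2} = \left(-76 - \left(4 + 0 \left(16 - 24\right)\right)\right)^{2} = \left(-76 + \left(0 \left(-8\right) - 4\right)\right)^{2} = \left(-76 + \left(0 - 4\right)\right)^{2} = \left(-76 - 4\right)^{2} = \left(-80\right)^{2} = 6400$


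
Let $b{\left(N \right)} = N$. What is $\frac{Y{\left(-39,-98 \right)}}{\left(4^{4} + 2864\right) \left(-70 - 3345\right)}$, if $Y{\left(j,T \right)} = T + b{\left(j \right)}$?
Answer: $\frac{137}{10654800} \approx 1.2858 \cdot 10^{-5}$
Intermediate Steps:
$Y{\left(j,T \right)} = T + j$
$\frac{Y{\left(-39,-98 \right)}}{\left(4^{4} + 2864\right) \left(-70 - 3345\right)} = \frac{-98 - 39}{\left(4^{4} + 2864\right) \left(-70 - 3345\right)} = - \frac{137}{\left(256 + 2864\right) \left(-3415\right)} = - \frac{137}{3120 \left(-3415\right)} = - \frac{137}{-10654800} = \left(-137\right) \left(- \frac{1}{10654800}\right) = \frac{137}{10654800}$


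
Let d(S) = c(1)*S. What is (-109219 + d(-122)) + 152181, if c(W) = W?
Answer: 42840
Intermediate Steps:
d(S) = S (d(S) = 1*S = S)
(-109219 + d(-122)) + 152181 = (-109219 - 122) + 152181 = -109341 + 152181 = 42840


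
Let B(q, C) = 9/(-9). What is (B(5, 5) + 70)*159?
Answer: 10971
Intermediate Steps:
B(q, C) = -1 (B(q, C) = 9*(-⅑) = -1)
(B(5, 5) + 70)*159 = (-1 + 70)*159 = 69*159 = 10971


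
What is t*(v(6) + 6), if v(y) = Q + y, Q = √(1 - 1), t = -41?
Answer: -492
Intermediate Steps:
Q = 0 (Q = √0 = 0)
v(y) = y (v(y) = 0 + y = y)
t*(v(6) + 6) = -41*(6 + 6) = -41*12 = -492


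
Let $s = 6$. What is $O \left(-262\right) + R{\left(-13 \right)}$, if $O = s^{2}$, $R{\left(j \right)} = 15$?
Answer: $-9417$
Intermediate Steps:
$O = 36$ ($O = 6^{2} = 36$)
$O \left(-262\right) + R{\left(-13 \right)} = 36 \left(-262\right) + 15 = -9432 + 15 = -9417$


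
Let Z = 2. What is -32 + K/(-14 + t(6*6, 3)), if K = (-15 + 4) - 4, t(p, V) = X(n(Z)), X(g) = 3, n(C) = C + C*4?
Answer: -337/11 ≈ -30.636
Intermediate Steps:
n(C) = 5*C (n(C) = C + 4*C = 5*C)
t(p, V) = 3
K = -15 (K = -11 - 4 = -15)
-32 + K/(-14 + t(6*6, 3)) = -32 - 15/(-14 + 3) = -32 - 15/(-11) = -32 - 15*(-1/11) = -32 + 15/11 = -337/11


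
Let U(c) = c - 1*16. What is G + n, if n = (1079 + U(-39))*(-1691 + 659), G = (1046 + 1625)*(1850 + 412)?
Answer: 4985034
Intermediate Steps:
U(c) = -16 + c (U(c) = c - 16 = -16 + c)
G = 6041802 (G = 2671*2262 = 6041802)
n = -1056768 (n = (1079 + (-16 - 39))*(-1691 + 659) = (1079 - 55)*(-1032) = 1024*(-1032) = -1056768)
G + n = 6041802 - 1056768 = 4985034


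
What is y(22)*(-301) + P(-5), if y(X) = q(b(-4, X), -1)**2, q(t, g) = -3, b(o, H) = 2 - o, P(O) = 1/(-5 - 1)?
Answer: -16255/6 ≈ -2709.2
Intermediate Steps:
P(O) = -1/6 (P(O) = 1/(-6) = -1/6)
y(X) = 9 (y(X) = (-3)**2 = 9)
y(22)*(-301) + P(-5) = 9*(-301) - 1/6 = -2709 - 1/6 = -16255/6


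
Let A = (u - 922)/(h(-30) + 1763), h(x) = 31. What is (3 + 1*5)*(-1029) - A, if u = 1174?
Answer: -2461410/299 ≈ -8232.1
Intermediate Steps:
A = 42/299 (A = (1174 - 922)/(31 + 1763) = 252/1794 = 252*(1/1794) = 42/299 ≈ 0.14047)
(3 + 1*5)*(-1029) - A = (3 + 1*5)*(-1029) - 1*42/299 = (3 + 5)*(-1029) - 42/299 = 8*(-1029) - 42/299 = -8232 - 42/299 = -2461410/299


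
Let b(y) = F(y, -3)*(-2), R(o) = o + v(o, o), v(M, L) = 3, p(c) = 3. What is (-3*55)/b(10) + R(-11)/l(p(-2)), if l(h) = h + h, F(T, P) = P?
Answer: -173/6 ≈ -28.833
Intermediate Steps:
l(h) = 2*h
R(o) = 3 + o (R(o) = o + 3 = 3 + o)
b(y) = 6 (b(y) = -3*(-2) = 6)
(-3*55)/b(10) + R(-11)/l(p(-2)) = -3*55/6 + (3 - 11)/((2*3)) = -165*⅙ - 8/6 = -55/2 - 8*⅙ = -55/2 - 4/3 = -173/6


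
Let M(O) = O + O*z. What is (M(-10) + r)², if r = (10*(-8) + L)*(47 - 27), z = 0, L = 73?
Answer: 22500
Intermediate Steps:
M(O) = O (M(O) = O + O*0 = O + 0 = O)
r = -140 (r = (10*(-8) + 73)*(47 - 27) = (-80 + 73)*20 = -7*20 = -140)
(M(-10) + r)² = (-10 - 140)² = (-150)² = 22500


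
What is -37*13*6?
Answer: -2886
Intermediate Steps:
-37*13*6 = -481*6 = -2886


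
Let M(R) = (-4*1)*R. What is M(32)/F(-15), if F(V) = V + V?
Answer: 64/15 ≈ 4.2667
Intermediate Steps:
F(V) = 2*V
M(R) = -4*R
M(32)/F(-15) = (-4*32)/((2*(-15))) = -128/(-30) = -128*(-1/30) = 64/15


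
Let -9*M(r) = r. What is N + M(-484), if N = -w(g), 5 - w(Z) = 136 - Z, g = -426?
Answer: 5497/9 ≈ 610.78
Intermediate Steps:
M(r) = -r/9
w(Z) = -131 + Z (w(Z) = 5 - (136 - Z) = 5 + (-136 + Z) = -131 + Z)
N = 557 (N = -(-131 - 426) = -1*(-557) = 557)
N + M(-484) = 557 - 1/9*(-484) = 557 + 484/9 = 5497/9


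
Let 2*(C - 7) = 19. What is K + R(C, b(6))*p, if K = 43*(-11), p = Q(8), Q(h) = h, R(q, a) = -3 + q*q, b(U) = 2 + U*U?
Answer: 1681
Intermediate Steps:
C = 33/2 (C = 7 + (1/2)*19 = 7 + 19/2 = 33/2 ≈ 16.500)
b(U) = 2 + U**2
R(q, a) = -3 + q**2
p = 8
K = -473
K + R(C, b(6))*p = -473 + (-3 + (33/2)**2)*8 = -473 + (-3 + 1089/4)*8 = -473 + (1077/4)*8 = -473 + 2154 = 1681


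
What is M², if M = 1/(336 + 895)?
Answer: 1/1515361 ≈ 6.5991e-7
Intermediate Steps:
M = 1/1231 ≈ 0.00081235
M² = (1/1231)² = 1/1515361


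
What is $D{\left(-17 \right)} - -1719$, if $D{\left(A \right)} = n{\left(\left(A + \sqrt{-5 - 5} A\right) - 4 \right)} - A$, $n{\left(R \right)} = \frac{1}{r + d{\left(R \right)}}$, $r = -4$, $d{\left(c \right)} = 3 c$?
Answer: $\frac{52946197}{30499} + \frac{51 i \sqrt{10}}{30499} \approx 1736.0 + 0.0052879 i$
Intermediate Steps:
$n{\left(R \right)} = \frac{1}{-4 + 3 R}$
$D{\left(A \right)} = \frac{1}{-16 + 3 A + 3 i A \sqrt{10}} - A$ ($D{\left(A \right)} = \frac{1}{-4 + 3 \left(\left(A + \sqrt{-5 - 5} A\right) - 4\right)} - A = \frac{1}{-4 + 3 \left(\left(A + \sqrt{-10} A\right) - 4\right)} - A = \frac{1}{-4 + 3 \left(\left(A + i \sqrt{10} A\right) - 4\right)} - A = \frac{1}{-4 + 3 \left(\left(A + i A \sqrt{10}\right) - 4\right)} - A = \frac{1}{-4 + 3 \left(-4 + A + i A \sqrt{10}\right)} - A = \frac{1}{-4 + \left(-12 + 3 A + 3 i A \sqrt{10}\right)} - A = \frac{1}{-16 + 3 A + 3 i A \sqrt{10}} - A$)
$D{\left(-17 \right)} - -1719 = \left(\frac{1}{-16 + 3 \left(-17\right) + 3 i \left(-17\right) \sqrt{10}} - -17\right) - -1719 = \left(\frac{1}{-16 - 51 - 51 i \sqrt{10}} + 17\right) + 1719 = \left(\frac{1}{-67 - 51 i \sqrt{10}} + 17\right) + 1719 = \left(17 + \frac{1}{-67 - 51 i \sqrt{10}}\right) + 1719 = 1736 + \frac{1}{-67 - 51 i \sqrt{10}}$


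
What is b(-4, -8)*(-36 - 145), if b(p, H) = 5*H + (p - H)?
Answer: 6516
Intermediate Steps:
b(p, H) = p + 4*H
b(-4, -8)*(-36 - 145) = (-4 + 4*(-8))*(-36 - 145) = (-4 - 32)*(-181) = -36*(-181) = 6516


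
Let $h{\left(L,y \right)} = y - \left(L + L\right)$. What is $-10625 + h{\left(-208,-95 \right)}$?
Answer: $-10304$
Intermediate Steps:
$h{\left(L,y \right)} = y - 2 L$
$-10625 + h{\left(-208,-95 \right)} = -10625 - -321 = -10625 + \left(-95 + 416\right) = -10625 + 321 = -10304$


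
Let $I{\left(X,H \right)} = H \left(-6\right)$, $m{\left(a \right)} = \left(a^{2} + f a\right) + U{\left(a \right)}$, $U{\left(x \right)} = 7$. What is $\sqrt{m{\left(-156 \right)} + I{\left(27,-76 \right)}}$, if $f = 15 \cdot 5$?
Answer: $\sqrt{13099} \approx 114.45$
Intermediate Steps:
$f = 75$
$m{\left(a \right)} = 7 + a^{2} + 75 a$ ($m{\left(a \right)} = \left(a^{2} + 75 a\right) + 7 = 7 + a^{2} + 75 a$)
$I{\left(X,H \right)} = - 6 H$
$\sqrt{m{\left(-156 \right)} + I{\left(27,-76 \right)}} = \sqrt{\left(7 + \left(-156\right)^{2} + 75 \left(-156\right)\right) - -456} = \sqrt{\left(7 + 24336 - 11700\right) + 456} = \sqrt{12643 + 456} = \sqrt{13099}$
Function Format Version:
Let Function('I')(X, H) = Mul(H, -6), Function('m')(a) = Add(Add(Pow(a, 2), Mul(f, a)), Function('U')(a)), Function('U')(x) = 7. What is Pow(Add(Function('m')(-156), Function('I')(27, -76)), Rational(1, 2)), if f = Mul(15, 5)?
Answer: Pow(13099, Rational(1, 2)) ≈ 114.45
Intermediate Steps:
f = 75
Function('m')(a) = Add(7, Pow(a, 2), Mul(75, a)) (Function('m')(a) = Add(Add(Pow(a, 2), Mul(75, a)), 7) = Add(7, Pow(a, 2), Mul(75, a)))
Function('I')(X, H) = Mul(-6, H)
Pow(Add(Function('m')(-156), Function('I')(27, -76)), Rational(1, 2)) = Pow(Add(Add(7, Pow(-156, 2), Mul(75, -156)), Mul(-6, -76)), Rational(1, 2)) = Pow(Add(Add(7, 24336, -11700), 456), Rational(1, 2)) = Pow(Add(12643, 456), Rational(1, 2)) = Pow(13099, Rational(1, 2))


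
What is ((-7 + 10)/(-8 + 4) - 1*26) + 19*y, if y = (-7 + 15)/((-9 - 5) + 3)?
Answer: -1785/44 ≈ -40.568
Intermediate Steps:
y = -8/11 (y = 8/(-14 + 3) = 8/(-11) = 8*(-1/11) = -8/11 ≈ -0.72727)
((-7 + 10)/(-8 + 4) - 1*26) + 19*y = ((-7 + 10)/(-8 + 4) - 1*26) + 19*(-8/11) = (3/(-4) - 26) - 152/11 = (3*(-1/4) - 26) - 152/11 = (-3/4 - 26) - 152/11 = -107/4 - 152/11 = -1785/44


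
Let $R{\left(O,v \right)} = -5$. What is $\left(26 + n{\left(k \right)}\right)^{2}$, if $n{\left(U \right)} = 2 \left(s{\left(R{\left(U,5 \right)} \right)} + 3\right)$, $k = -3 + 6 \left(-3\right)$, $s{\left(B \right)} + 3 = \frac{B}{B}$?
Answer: $784$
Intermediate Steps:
$s{\left(B \right)} = -2$ ($s{\left(B \right)} = -3 + \frac{B}{B} = -3 + 1 = -2$)
$k = -21$ ($k = -3 - 18 = -21$)
$n{\left(U \right)} = 2$ ($n{\left(U \right)} = 2 \left(-2 + 3\right) = 2 \cdot 1 = 2$)
$\left(26 + n{\left(k \right)}\right)^{2} = \left(26 + 2\right)^{2} = 28^{2} = 784$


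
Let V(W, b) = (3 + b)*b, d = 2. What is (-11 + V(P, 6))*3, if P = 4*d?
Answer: 129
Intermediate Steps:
P = 8 (P = 4*2 = 8)
V(W, b) = b*(3 + b)
(-11 + V(P, 6))*3 = (-11 + 6*(3 + 6))*3 = (-11 + 6*9)*3 = (-11 + 54)*3 = 43*3 = 129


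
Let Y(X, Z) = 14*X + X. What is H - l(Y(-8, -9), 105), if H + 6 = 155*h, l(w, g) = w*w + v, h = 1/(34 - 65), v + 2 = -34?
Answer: -14375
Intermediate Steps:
v = -36 (v = -2 - 34 = -36)
Y(X, Z) = 15*X
h = -1/31 (h = 1/(-31) = -1/31 ≈ -0.032258)
l(w, g) = -36 + w² (l(w, g) = w*w - 36 = w² - 36 = -36 + w²)
H = -11 (H = -6 + 155*(-1/31) = -6 - 5 = -11)
H - l(Y(-8, -9), 105) = -11 - (-36 + (15*(-8))²) = -11 - (-36 + (-120)²) = -11 - (-36 + 14400) = -11 - 1*14364 = -11 - 14364 = -14375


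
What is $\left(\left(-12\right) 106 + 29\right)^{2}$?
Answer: $1545049$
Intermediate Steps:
$\left(\left(-12\right) 106 + 29\right)^{2} = \left(-1272 + 29\right)^{2} = \left(-1243\right)^{2} = 1545049$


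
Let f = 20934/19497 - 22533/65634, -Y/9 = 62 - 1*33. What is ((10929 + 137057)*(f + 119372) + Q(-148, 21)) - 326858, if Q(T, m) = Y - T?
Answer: 1255861884932444716/71092561 ≈ 1.7665e+10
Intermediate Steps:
Y = -261 (Y = -9*(62 - 1*33) = -9*(62 - 33) = -9*29 = -261)
Q(T, m) = -261 - T
f = 103850695/142185122 (f = 20934*(1/19497) - 22533*1/65634 = 6978/6499 - 7511/21878 = 103850695/142185122 ≈ 0.73039)
((10929 + 137057)*(f + 119372) + Q(-148, 21)) - 326858 = ((10929 + 137057)*(103850695/142185122 + 119372) + (-261 - 1*(-148))) - 326858 = (147986*(16973026234079/142185122) + (-261 + 148)) - 326858 = (1255885130138207447/71092561 - 113) - 326858 = 1255885122104748054/71092561 - 326858 = 1255861884932444716/71092561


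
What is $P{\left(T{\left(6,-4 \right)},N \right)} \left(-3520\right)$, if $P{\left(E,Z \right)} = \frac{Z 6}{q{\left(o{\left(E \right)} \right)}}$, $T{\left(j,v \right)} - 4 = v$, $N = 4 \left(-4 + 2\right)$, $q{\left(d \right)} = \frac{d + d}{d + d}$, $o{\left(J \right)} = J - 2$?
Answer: $168960$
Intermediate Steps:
$o{\left(J \right)} = -2 + J$ ($o{\left(J \right)} = J - 2 = -2 + J$)
$q{\left(d \right)} = 1$ ($q{\left(d \right)} = \frac{2 d}{2 d} = 2 d \frac{1}{2 d} = 1$)
$N = -8$ ($N = 4 \left(-2\right) = -8$)
$T{\left(j,v \right)} = 4 + v$
$P{\left(E,Z \right)} = 6 Z$ ($P{\left(E,Z \right)} = \frac{Z 6}{1} = 6 Z 1 = 6 Z$)
$P{\left(T{\left(6,-4 \right)},N \right)} \left(-3520\right) = 6 \left(-8\right) \left(-3520\right) = \left(-48\right) \left(-3520\right) = 168960$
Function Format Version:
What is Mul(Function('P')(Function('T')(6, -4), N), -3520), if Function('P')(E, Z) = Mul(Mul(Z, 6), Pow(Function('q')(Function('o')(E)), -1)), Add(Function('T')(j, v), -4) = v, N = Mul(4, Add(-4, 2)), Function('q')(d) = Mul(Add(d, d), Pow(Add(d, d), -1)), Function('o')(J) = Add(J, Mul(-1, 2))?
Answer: 168960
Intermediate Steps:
Function('o')(J) = Add(-2, J) (Function('o')(J) = Add(J, -2) = Add(-2, J))
Function('q')(d) = 1 (Function('q')(d) = Mul(Mul(2, d), Pow(Mul(2, d), -1)) = Mul(Mul(2, d), Mul(Rational(1, 2), Pow(d, -1))) = 1)
N = -8 (N = Mul(4, -2) = -8)
Function('T')(j, v) = Add(4, v)
Function('P')(E, Z) = Mul(6, Z) (Function('P')(E, Z) = Mul(Mul(Z, 6), Pow(1, -1)) = Mul(Mul(6, Z), 1) = Mul(6, Z))
Mul(Function('P')(Function('T')(6, -4), N), -3520) = Mul(Mul(6, -8), -3520) = Mul(-48, -3520) = 168960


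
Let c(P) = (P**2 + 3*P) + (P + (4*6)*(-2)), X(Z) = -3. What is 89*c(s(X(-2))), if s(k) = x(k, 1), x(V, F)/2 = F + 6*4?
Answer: 236028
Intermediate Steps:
x(V, F) = 48 + 2*F (x(V, F) = 2*(F + 6*4) = 2*(F + 24) = 2*(24 + F) = 48 + 2*F)
s(k) = 50 (s(k) = 48 + 2*1 = 48 + 2 = 50)
c(P) = -48 + P**2 + 4*P (c(P) = (P**2 + 3*P) + (P + 24*(-2)) = (P**2 + 3*P) + (P - 48) = (P**2 + 3*P) + (-48 + P) = -48 + P**2 + 4*P)
89*c(s(X(-2))) = 89*(-48 + 50**2 + 4*50) = 89*(-48 + 2500 + 200) = 89*2652 = 236028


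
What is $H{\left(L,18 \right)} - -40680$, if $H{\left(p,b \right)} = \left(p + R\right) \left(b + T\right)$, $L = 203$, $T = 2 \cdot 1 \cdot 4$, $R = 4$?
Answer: $46062$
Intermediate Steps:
$T = 8$ ($T = 2 \cdot 4 = 8$)
$H{\left(p,b \right)} = \left(4 + p\right) \left(8 + b\right)$ ($H{\left(p,b \right)} = \left(p + 4\right) \left(b + 8\right) = \left(4 + p\right) \left(8 + b\right)$)
$H{\left(L,18 \right)} - -40680 = \left(32 + 4 \cdot 18 + 8 \cdot 203 + 18 \cdot 203\right) - -40680 = \left(32 + 72 + 1624 + 3654\right) + 40680 = 5382 + 40680 = 46062$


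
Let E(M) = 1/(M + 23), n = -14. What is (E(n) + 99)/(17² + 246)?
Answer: 892/4815 ≈ 0.18525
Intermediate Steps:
E(M) = 1/(23 + M)
(E(n) + 99)/(17² + 246) = (1/(23 - 14) + 99)/(17² + 246) = (1/9 + 99)/(289 + 246) = (⅑ + 99)/535 = (892/9)*(1/535) = 892/4815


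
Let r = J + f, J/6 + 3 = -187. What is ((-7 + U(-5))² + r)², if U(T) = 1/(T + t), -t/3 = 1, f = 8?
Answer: 4788501601/4096 ≈ 1.1691e+6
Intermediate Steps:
J = -1140 (J = -18 + 6*(-187) = -18 - 1122 = -1140)
t = -3 (t = -3*1 = -3)
U(T) = 1/(-3 + T) (U(T) = 1/(T - 3) = 1/(-3 + T))
r = -1132 (r = -1140 + 8 = -1132)
((-7 + U(-5))² + r)² = ((-7 + 1/(-3 - 5))² - 1132)² = ((-7 + 1/(-8))² - 1132)² = ((-7 - ⅛)² - 1132)² = ((-57/8)² - 1132)² = (3249/64 - 1132)² = (-69199/64)² = 4788501601/4096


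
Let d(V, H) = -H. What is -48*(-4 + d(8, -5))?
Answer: -48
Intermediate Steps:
-48*(-4 + d(8, -5)) = -48*(-4 - 1*(-5)) = -48*(-4 + 5) = -48*1 = -48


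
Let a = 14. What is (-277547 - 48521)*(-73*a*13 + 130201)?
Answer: -38122240220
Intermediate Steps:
(-277547 - 48521)*(-73*a*13 + 130201) = (-277547 - 48521)*(-73*14*13 + 130201) = -326068*(-1022*13 + 130201) = -326068*(-13286 + 130201) = -326068*116915 = -38122240220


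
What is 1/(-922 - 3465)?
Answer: -1/4387 ≈ -0.00022795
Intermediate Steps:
1/(-922 - 3465) = 1/(-4387) = -1/4387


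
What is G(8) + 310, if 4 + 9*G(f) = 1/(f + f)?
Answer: 4953/16 ≈ 309.56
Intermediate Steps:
G(f) = -4/9 + 1/(18*f) (G(f) = -4/9 + 1/(9*(f + f)) = -4/9 + 1/(9*((2*f))) = -4/9 + (1/(2*f))/9 = -4/9 + 1/(18*f))
G(8) + 310 = (1/18)*(1 - 8*8)/8 + 310 = (1/18)*(⅛)*(1 - 64) + 310 = (1/18)*(⅛)*(-63) + 310 = -7/16 + 310 = 4953/16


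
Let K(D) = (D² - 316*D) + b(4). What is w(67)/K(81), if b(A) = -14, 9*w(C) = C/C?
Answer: -1/171441 ≈ -5.8329e-6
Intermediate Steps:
w(C) = ⅑ (w(C) = (C/C)/9 = (⅑)*1 = ⅑)
K(D) = -14 + D² - 316*D (K(D) = (D² - 316*D) - 14 = -14 + D² - 316*D)
w(67)/K(81) = 1/(9*(-14 + 81² - 316*81)) = 1/(9*(-14 + 6561 - 25596)) = (⅑)/(-19049) = (⅑)*(-1/19049) = -1/171441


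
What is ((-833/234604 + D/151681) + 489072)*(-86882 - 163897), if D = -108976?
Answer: -4364453999992706888229/35584969324 ≈ -1.2265e+11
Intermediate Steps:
((-833/234604 + D/151681) + 489072)*(-86882 - 163897) = ((-833/234604 - 108976/151681) + 489072)*(-86882 - 163897) = ((-833*1/234604 - 108976*1/151681) + 489072)*(-250779) = ((-833/234604 - 108976/151681) + 489072)*(-250779) = (-25692555777/35584969324 + 489072)*(-250779) = (17403586424671551/35584969324)*(-250779) = -4364453999992706888229/35584969324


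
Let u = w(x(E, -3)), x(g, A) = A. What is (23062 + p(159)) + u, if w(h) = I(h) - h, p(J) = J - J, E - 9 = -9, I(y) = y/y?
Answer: 23066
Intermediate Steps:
I(y) = 1
E = 0 (E = 9 - 9 = 0)
p(J) = 0
w(h) = 1 - h
u = 4 (u = 1 - 1*(-3) = 1 + 3 = 4)
(23062 + p(159)) + u = (23062 + 0) + 4 = 23062 + 4 = 23066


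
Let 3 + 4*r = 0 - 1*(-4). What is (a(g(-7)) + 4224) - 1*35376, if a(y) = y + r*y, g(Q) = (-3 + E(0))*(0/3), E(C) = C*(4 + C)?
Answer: -31152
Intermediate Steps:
r = 1/4 (r = -3/4 + (0 - 1*(-4))/4 = -3/4 + (0 + 4)/4 = -3/4 + (1/4)*4 = -3/4 + 1 = 1/4 ≈ 0.25000)
g(Q) = 0 (g(Q) = (-3 + 0*(4 + 0))*(0/3) = (-3 + 0*4)*(0*(1/3)) = (-3 + 0)*0 = -3*0 = 0)
a(y) = 5*y/4 (a(y) = y + y/4 = 5*y/4)
(a(g(-7)) + 4224) - 1*35376 = ((5/4)*0 + 4224) - 1*35376 = (0 + 4224) - 35376 = 4224 - 35376 = -31152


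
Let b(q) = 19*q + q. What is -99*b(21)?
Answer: -41580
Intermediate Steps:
b(q) = 20*q
-99*b(21) = -1980*21 = -99*420 = -41580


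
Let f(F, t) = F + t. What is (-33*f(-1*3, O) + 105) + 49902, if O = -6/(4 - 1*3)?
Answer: 50304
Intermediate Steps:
O = -6 (O = -6/(4 - 3) = -6/1 = -6*1 = -6)
(-33*f(-1*3, O) + 105) + 49902 = (-33*(-1*3 - 6) + 105) + 49902 = (-33*(-3 - 6) + 105) + 49902 = (-33*(-9) + 105) + 49902 = (297 + 105) + 49902 = 402 + 49902 = 50304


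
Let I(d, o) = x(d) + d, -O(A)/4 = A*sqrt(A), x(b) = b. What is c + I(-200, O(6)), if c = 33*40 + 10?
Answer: 930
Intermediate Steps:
O(A) = -4*A**(3/2) (O(A) = -4*A*sqrt(A) = -4*A**(3/2))
I(d, o) = 2*d (I(d, o) = d + d = 2*d)
c = 1330 (c = 1320 + 10 = 1330)
c + I(-200, O(6)) = 1330 + 2*(-200) = 1330 - 400 = 930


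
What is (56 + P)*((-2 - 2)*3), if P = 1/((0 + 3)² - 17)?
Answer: -1341/2 ≈ -670.50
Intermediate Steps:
P = -⅛ (P = 1/(3² - 17) = 1/(9 - 17) = 1/(-8) = -⅛ ≈ -0.12500)
(56 + P)*((-2 - 2)*3) = (56 - ⅛)*((-2 - 2)*3) = 447*(-4*3)/8 = (447/8)*(-12) = -1341/2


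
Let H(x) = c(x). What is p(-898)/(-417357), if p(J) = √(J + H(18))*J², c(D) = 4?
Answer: -806404*I*√894/417357 ≈ -57.771*I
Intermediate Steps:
H(x) = 4
p(J) = J²*√(4 + J) (p(J) = √(J + 4)*J² = √(4 + J)*J² = J²*√(4 + J))
p(-898)/(-417357) = ((-898)²*√(4 - 898))/(-417357) = (806404*√(-894))*(-1/417357) = (806404*(I*√894))*(-1/417357) = (806404*I*√894)*(-1/417357) = -806404*I*√894/417357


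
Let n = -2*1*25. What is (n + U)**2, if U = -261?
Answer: 96721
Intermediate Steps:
n = -50 (n = -2*25 = -50)
(n + U)**2 = (-50 - 261)**2 = (-311)**2 = 96721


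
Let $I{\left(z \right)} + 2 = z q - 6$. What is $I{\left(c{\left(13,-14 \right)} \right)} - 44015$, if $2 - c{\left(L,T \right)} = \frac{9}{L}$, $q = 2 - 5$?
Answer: $- \frac{572350}{13} \approx -44027.0$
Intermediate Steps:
$q = -3$ ($q = 2 - 5 = -3$)
$c{\left(L,T \right)} = 2 - \frac{9}{L}$
$I{\left(z \right)} = -8 - 3 z$ ($I{\left(z \right)} = -2 + \left(z \left(-3\right) - 6\right) = -2 - \left(6 + 3 z\right) = -8 - 3 z$)
$I{\left(c{\left(13,-14 \right)} \right)} - 44015 = \left(-8 - 3 \left(2 - \frac{9}{13}\right)\right) - 44015 = \left(-8 - \frac{51}{13}\right) - 44015 = - \frac{155}{13} - 44015 = - \frac{572350}{13}$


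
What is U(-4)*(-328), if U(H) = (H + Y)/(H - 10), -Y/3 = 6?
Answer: -3608/7 ≈ -515.43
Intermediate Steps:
Y = -18 (Y = -3*6 = -18)
U(H) = (-18 + H)/(-10 + H) (U(H) = (H - 18)/(H - 10) = (-18 + H)/(-10 + H))
U(-4)*(-328) = ((-18 - 4)/(-10 - 4))*(-328) = (-22/(-14))*(-328) = -1/14*(-22)*(-328) = (11/7)*(-328) = -3608/7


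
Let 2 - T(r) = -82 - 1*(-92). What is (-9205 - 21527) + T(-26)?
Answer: -30740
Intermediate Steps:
T(r) = -8 (T(r) = 2 - (-82 - 1*(-92)) = 2 - (-82 + 92) = 2 - 1*10 = 2 - 10 = -8)
(-9205 - 21527) + T(-26) = (-9205 - 21527) - 8 = -30732 - 8 = -30740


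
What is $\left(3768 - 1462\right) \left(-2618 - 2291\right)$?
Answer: $-11320154$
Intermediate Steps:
$\left(3768 - 1462\right) \left(-2618 - 2291\right) = 2306 \left(-4909\right) = -11320154$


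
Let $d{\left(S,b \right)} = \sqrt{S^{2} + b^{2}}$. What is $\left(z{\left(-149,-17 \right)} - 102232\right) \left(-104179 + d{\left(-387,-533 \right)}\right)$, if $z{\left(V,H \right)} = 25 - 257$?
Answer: $10674597056 - 102464 \sqrt{433858} \approx 1.0607 \cdot 10^{10}$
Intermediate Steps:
$z{\left(V,H \right)} = -232$ ($z{\left(V,H \right)} = 25 - 257 = -232$)
$\left(z{\left(-149,-17 \right)} - 102232\right) \left(-104179 + d{\left(-387,-533 \right)}\right) = \left(-232 - 102232\right) \left(-104179 + \sqrt{\left(-387\right)^{2} + \left(-533\right)^{2}}\right) = - 102464 \left(-104179 + \sqrt{149769 + 284089}\right) = - 102464 \left(-104179 + \sqrt{433858}\right) = 10674597056 - 102464 \sqrt{433858}$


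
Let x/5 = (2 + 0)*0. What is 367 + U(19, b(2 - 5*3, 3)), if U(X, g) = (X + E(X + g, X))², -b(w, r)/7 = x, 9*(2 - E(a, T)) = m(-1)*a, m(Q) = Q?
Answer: 72991/81 ≈ 901.12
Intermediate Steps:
x = 0 (x = 5*((2 + 0)*0) = 5*(2*0) = 5*0 = 0)
E(a, T) = 2 + a/9 (E(a, T) = 2 - (-1)*a/9 = 2 + a/9)
b(w, r) = 0 (b(w, r) = -7*0 = 0)
U(X, g) = (2 + g/9 + 10*X/9)² (U(X, g) = (X + (2 + (X + g)/9))² = (X + (2 + (X/9 + g/9)))² = (X + (2 + X/9 + g/9))² = (2 + g/9 + 10*X/9)²)
367 + U(19, b(2 - 5*3, 3)) = 367 + (18 + 0 + 10*19)²/81 = 367 + (18 + 0 + 190)²/81 = 367 + (1/81)*208² = 367 + (1/81)*43264 = 367 + 43264/81 = 72991/81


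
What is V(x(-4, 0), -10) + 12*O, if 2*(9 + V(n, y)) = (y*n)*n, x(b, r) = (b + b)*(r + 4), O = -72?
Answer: -5993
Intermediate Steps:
x(b, r) = 2*b*(4 + r) (x(b, r) = (2*b)*(4 + r) = 2*b*(4 + r))
V(n, y) = -9 + y*n**2/2 (V(n, y) = -9 + ((y*n)*n)/2 = -9 + ((n*y)*n)/2 = -9 + (y*n**2)/2 = -9 + y*n**2/2)
V(x(-4, 0), -10) + 12*O = (-9 + (1/2)*(-10)*(2*(-4)*(4 + 0))**2) + 12*(-72) = (-9 + (1/2)*(-10)*(2*(-4)*4)**2) - 864 = (-9 + (1/2)*(-10)*(-32)**2) - 864 = (-9 + (1/2)*(-10)*1024) - 864 = (-9 - 5120) - 864 = -5129 - 864 = -5993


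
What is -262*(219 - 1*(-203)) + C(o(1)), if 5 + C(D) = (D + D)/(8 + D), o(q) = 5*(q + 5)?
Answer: -2100781/19 ≈ -1.1057e+5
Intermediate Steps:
o(q) = 25 + 5*q (o(q) = 5*(5 + q) = 25 + 5*q)
C(D) = -5 + 2*D/(8 + D) (C(D) = -5 + (D + D)/(8 + D) = -5 + (2*D)/(8 + D) = -5 + 2*D/(8 + D))
-262*(219 - 1*(-203)) + C(o(1)) = -262*(219 - 1*(-203)) + (-40 - 3*(25 + 5*1))/(8 + (25 + 5*1)) = -262*(219 + 203) + (-40 - 3*(25 + 5))/(8 + (25 + 5)) = -262*422 + (-40 - 3*30)/(8 + 30) = -110564 + (-40 - 90)/38 = -110564 + (1/38)*(-130) = -110564 - 65/19 = -2100781/19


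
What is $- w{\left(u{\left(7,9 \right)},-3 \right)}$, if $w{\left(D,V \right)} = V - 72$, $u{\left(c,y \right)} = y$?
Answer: $75$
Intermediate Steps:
$w{\left(D,V \right)} = -72 + V$
$- w{\left(u{\left(7,9 \right)},-3 \right)} = - (-72 - 3) = \left(-1\right) \left(-75\right) = 75$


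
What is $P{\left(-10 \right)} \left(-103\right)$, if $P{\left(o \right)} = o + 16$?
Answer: $-618$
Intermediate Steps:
$P{\left(o \right)} = 16 + o$
$P{\left(-10 \right)} \left(-103\right) = \left(16 - 10\right) \left(-103\right) = 6 \left(-103\right) = -618$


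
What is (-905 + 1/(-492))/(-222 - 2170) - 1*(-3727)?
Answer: 4386617389/1176864 ≈ 3727.4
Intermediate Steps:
(-905 + 1/(-492))/(-222 - 2170) - 1*(-3727) = (-905 - 1/492)/(-2392) + 3727 = -445261/492*(-1/2392) + 3727 = 445261/1176864 + 3727 = 4386617389/1176864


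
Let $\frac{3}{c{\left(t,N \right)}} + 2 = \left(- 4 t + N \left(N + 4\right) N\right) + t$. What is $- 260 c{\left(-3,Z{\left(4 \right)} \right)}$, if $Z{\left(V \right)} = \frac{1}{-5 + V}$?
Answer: $-78$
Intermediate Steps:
$c{\left(t,N \right)} = \frac{3}{-2 - 3 t + N^{2} \left(4 + N\right)}$ ($c{\left(t,N \right)} = \frac{3}{-2 + \left(\left(- 4 t + N \left(N + 4\right) N\right) + t\right)} = \frac{3}{-2 + \left(\left(- 4 t + N \left(4 + N\right) N\right) + t\right)} = \frac{3}{-2 + \left(\left(- 4 t + N^{2} \left(4 + N\right)\right) + t\right)} = \frac{3}{-2 + \left(- 3 t + N^{2} \left(4 + N\right)\right)} = \frac{3}{-2 - 3 t + N^{2} \left(4 + N\right)}$)
$- 260 c{\left(-3,Z{\left(4 \right)} \right)} = - 260 \frac{3}{-2 + \left(\frac{1}{-5 + 4}\right)^{3} - -9 + 4 \left(\frac{1}{-5 + 4}\right)^{2}} = - 260 \frac{3}{-2 + \left(\frac{1}{-1}\right)^{3} + 9 + 4 \left(\frac{1}{-1}\right)^{2}} = - 260 \frac{3}{-2 + \left(-1\right)^{3} + 9 + 4 \left(-1\right)^{2}} = - 260 \frac{3}{-2 - 1 + 9 + 4 \cdot 1} = - 260 \frac{3}{-2 - 1 + 9 + 4} = - 260 \cdot \frac{3}{10} = - 260 \cdot 3 \cdot \frac{1}{10} = \left(-260\right) \frac{3}{10} = -78$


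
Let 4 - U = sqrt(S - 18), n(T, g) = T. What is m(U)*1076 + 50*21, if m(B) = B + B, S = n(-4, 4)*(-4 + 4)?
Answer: 9658 - 6456*I*sqrt(2) ≈ 9658.0 - 9130.2*I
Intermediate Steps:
S = 0 (S = -4*(-4 + 4) = -4*0 = 0)
U = 4 - 3*I*sqrt(2) (U = 4 - sqrt(0 - 18) = 4 - sqrt(-18) = 4 - 3*I*sqrt(2) ≈ 4.0 - 4.2426*I)
m(B) = 2*B
m(U)*1076 + 50*21 = (2*(4 - 3*I*sqrt(2)))*1076 + 50*21 = (8 - 6*I*sqrt(2))*1076 + 1050 = (8608 - 6456*I*sqrt(2)) + 1050 = 9658 - 6456*I*sqrt(2)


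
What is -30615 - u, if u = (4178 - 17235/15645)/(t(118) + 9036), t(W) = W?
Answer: -292304804035/9547622 ≈ -30615.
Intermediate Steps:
u = 4356505/9547622 (u = (4178 - 17235/15645)/(118 + 9036) = (4178 - 17235*1/15645)/9154 = (4178 - 1149/1043)*(1/9154) = (4356505/1043)*(1/9154) = 4356505/9547622 ≈ 0.45629)
-30615 - u = -30615 - 1*4356505/9547622 = -30615 - 4356505/9547622 = -292304804035/9547622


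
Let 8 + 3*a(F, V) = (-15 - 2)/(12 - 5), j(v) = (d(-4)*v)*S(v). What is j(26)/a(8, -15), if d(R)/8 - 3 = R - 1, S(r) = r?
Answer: 227136/73 ≈ 3111.5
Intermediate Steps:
d(R) = 16 + 8*R (d(R) = 24 + 8*(R - 1) = 24 + 8*(-1 + R) = 24 + (-8 + 8*R) = 16 + 8*R)
j(v) = -16*v² (j(v) = ((16 + 8*(-4))*v)*v = ((16 - 32)*v)*v = (-16*v)*v = -16*v²)
a(F, V) = -73/21 (a(F, V) = -8/3 + ((-15 - 2)/(12 - 5))/3 = -8/3 + (-17/7)/3 = -8/3 + (-17*⅐)/3 = -8/3 + (⅓)*(-17/7) = -8/3 - 17/21 = -73/21)
j(26)/a(8, -15) = (-16*26²)/(-73/21) = -16*676*(-21/73) = -10816*(-21/73) = 227136/73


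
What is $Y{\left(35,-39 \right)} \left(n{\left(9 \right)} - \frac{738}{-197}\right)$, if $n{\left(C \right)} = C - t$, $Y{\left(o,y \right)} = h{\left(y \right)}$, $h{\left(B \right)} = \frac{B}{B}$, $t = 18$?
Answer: $- \frac{1035}{197} \approx -5.2538$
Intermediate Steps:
$h{\left(B \right)} = 1$
$Y{\left(o,y \right)} = 1$
$n{\left(C \right)} = -18 + C$ ($n{\left(C \right)} = C - 18 = -18 + C$)
$Y{\left(35,-39 \right)} \left(n{\left(9 \right)} - \frac{738}{-197}\right) = 1 \left(\left(-18 + 9\right) - \frac{738}{-197}\right) = 1 \left(-9 - - \frac{738}{197}\right) = 1 \left(-9 + \frac{738}{197}\right) = 1 \left(- \frac{1035}{197}\right) = - \frac{1035}{197}$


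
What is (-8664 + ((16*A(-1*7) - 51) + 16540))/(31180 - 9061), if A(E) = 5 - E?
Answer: 8017/22119 ≈ 0.36245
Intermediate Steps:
(-8664 + ((16*A(-1*7) - 51) + 16540))/(31180 - 9061) = (-8664 + ((16*(5 - (-1)*7) - 51) + 16540))/(31180 - 9061) = (-8664 + ((16*(5 - 1*(-7)) - 51) + 16540))/22119 = (-8664 + ((16*(5 + 7) - 51) + 16540))*(1/22119) = (-8664 + ((16*12 - 51) + 16540))*(1/22119) = (-8664 + ((192 - 51) + 16540))*(1/22119) = (-8664 + (141 + 16540))*(1/22119) = (-8664 + 16681)*(1/22119) = 8017*(1/22119) = 8017/22119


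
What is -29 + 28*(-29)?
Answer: -841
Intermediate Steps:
-29 + 28*(-29) = -29 - 812 = -841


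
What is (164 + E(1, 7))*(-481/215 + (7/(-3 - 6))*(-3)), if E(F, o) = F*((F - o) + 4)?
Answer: 3348/215 ≈ 15.572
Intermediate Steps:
E(F, o) = F*(4 + F - o)
(164 + E(1, 7))*(-481/215 + (7/(-3 - 6))*(-3)) = (164 + 1*(4 + 1 - 1*7))*(-481/215 + (7/(-3 - 6))*(-3)) = (164 + 1*(4 + 1 - 7))*(-481*1/215 + (7/(-9))*(-3)) = (164 + 1*(-2))*(-481/215 - 1/9*7*(-3)) = (164 - 2)*(-481/215 - 7/9*(-3)) = 162*(-481/215 + 7/3) = 162*(62/645) = 3348/215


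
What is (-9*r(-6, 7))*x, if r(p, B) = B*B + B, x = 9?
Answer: -4536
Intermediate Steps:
r(p, B) = B + B**2 (r(p, B) = B**2 + B = B + B**2)
(-9*r(-6, 7))*x = -63*(1 + 7)*9 = -63*8*9 = -9*56*9 = -504*9 = -4536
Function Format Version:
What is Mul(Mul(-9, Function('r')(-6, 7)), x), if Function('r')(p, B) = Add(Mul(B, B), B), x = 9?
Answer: -4536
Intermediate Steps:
Function('r')(p, B) = Add(B, Pow(B, 2)) (Function('r')(p, B) = Add(Pow(B, 2), B) = Add(B, Pow(B, 2)))
Mul(Mul(-9, Function('r')(-6, 7)), x) = Mul(Mul(-9, Mul(7, Add(1, 7))), 9) = Mul(Mul(-9, Mul(7, 8)), 9) = Mul(Mul(-9, 56), 9) = Mul(-504, 9) = -4536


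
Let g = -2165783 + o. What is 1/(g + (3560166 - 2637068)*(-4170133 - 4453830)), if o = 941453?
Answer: -1/7960764221704 ≈ -1.2562e-13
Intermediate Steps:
g = -1224330 (g = -2165783 + 941453 = -1224330)
1/(g + (3560166 - 2637068)*(-4170133 - 4453830)) = 1/(-1224330 + (3560166 - 2637068)*(-4170133 - 4453830)) = 1/(-1224330 + 923098*(-8623963)) = 1/(-1224330 - 7960762997374) = 1/(-7960764221704) = -1/7960764221704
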